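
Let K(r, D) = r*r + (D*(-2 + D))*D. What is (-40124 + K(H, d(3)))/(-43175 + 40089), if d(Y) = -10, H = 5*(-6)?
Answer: 20212/1543 ≈ 13.099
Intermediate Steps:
H = -30
K(r, D) = r² + D²*(-2 + D)
(-40124 + K(H, d(3)))/(-43175 + 40089) = (-40124 + ((-10)³ + (-30)² - 2*(-10)²))/(-43175 + 40089) = (-40124 + (-1000 + 900 - 2*100))/(-3086) = (-40124 + (-1000 + 900 - 200))*(-1/3086) = (-40124 - 300)*(-1/3086) = -40424*(-1/3086) = 20212/1543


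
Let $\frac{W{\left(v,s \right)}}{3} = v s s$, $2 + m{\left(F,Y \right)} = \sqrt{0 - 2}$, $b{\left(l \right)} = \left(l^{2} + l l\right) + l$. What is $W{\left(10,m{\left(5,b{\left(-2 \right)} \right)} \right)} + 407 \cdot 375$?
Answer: $152685 - 120 i \sqrt{2} \approx 1.5269 \cdot 10^{5} - 169.71 i$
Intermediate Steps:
$b{\left(l \right)} = l + 2 l^{2}$ ($b{\left(l \right)} = \left(l^{2} + l^{2}\right) + l = 2 l^{2} + l = l + 2 l^{2}$)
$m{\left(F,Y \right)} = -2 + i \sqrt{2}$ ($m{\left(F,Y \right)} = -2 + \sqrt{0 - 2} = -2 + \sqrt{-2} = -2 + i \sqrt{2}$)
$W{\left(v,s \right)} = 3 v s^{2}$ ($W{\left(v,s \right)} = 3 v s s = 3 s v s = 3 v s^{2}$)
$W{\left(10,m{\left(5,b{\left(-2 \right)} \right)} \right)} + 407 \cdot 375 = 3 \cdot 10 \left(-2 + i \sqrt{2}\right)^{2} + 407 \cdot 375 = 30 \left(-2 + i \sqrt{2}\right)^{2} + 152625 = 152625 + 30 \left(-2 + i \sqrt{2}\right)^{2}$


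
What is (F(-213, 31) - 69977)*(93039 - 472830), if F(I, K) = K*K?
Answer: 26211655656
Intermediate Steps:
F(I, K) = K**2
(F(-213, 31) - 69977)*(93039 - 472830) = (31**2 - 69977)*(93039 - 472830) = (961 - 69977)*(-379791) = -69016*(-379791) = 26211655656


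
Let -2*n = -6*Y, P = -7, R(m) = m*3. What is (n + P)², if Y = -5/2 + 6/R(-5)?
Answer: 24649/100 ≈ 246.49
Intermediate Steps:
R(m) = 3*m
Y = -29/10 (Y = -5/2 + 6/((3*(-5))) = -5*½ + 6/(-15) = -5/2 + 6*(-1/15) = -5/2 - ⅖ = -29/10 ≈ -2.9000)
n = -87/10 (n = -(-3)*(-29)/10 = -½*87/5 = -87/10 ≈ -8.7000)
(n + P)² = (-87/10 - 7)² = (-157/10)² = 24649/100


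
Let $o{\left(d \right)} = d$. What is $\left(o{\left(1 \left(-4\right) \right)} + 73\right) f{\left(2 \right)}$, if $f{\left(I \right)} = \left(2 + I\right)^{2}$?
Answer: $1104$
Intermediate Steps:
$\left(o{\left(1 \left(-4\right) \right)} + 73\right) f{\left(2 \right)} = \left(1 \left(-4\right) + 73\right) \left(2 + 2\right)^{2} = \left(-4 + 73\right) 4^{2} = 69 \cdot 16 = 1104$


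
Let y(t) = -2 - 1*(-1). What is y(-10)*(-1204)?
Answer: 1204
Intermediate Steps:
y(t) = -1 (y(t) = -2 + 1 = -1)
y(-10)*(-1204) = -1*(-1204) = 1204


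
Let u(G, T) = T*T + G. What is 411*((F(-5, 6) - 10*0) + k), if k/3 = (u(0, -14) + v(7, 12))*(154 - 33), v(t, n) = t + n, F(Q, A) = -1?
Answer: 32076084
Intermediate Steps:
u(G, T) = G + T**2 (u(G, T) = T**2 + G = G + T**2)
v(t, n) = n + t
k = 78045 (k = 3*(((0 + (-14)**2) + (12 + 7))*(154 - 33)) = 3*(((0 + 196) + 19)*121) = 3*((196 + 19)*121) = 3*(215*121) = 3*26015 = 78045)
411*((F(-5, 6) - 10*0) + k) = 411*((-1 - 10*0) + 78045) = 411*((-1 + 0) + 78045) = 411*(-1 + 78045) = 411*78044 = 32076084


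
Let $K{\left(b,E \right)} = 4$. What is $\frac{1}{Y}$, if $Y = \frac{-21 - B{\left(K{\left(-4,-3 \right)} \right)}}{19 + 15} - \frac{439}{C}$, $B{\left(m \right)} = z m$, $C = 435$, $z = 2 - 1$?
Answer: $- \frac{14790}{25801} \approx -0.57323$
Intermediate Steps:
$z = 1$
$B{\left(m \right)} = m$ ($B{\left(m \right)} = 1 m = m$)
$Y = - \frac{25801}{14790}$ ($Y = \frac{-21 - 4}{19 + 15} - \frac{439}{435} = \frac{-21 - 4}{34} - \frac{439}{435} = \left(-25\right) \frac{1}{34} - \frac{439}{435} = - \frac{25}{34} - \frac{439}{435} = - \frac{25801}{14790} \approx -1.7445$)
$\frac{1}{Y} = \frac{1}{- \frac{25801}{14790}} = - \frac{14790}{25801}$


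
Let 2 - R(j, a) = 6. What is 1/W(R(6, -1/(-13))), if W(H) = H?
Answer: -1/4 ≈ -0.25000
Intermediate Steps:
R(j, a) = -4 (R(j, a) = 2 - 1*6 = 2 - 6 = -4)
1/W(R(6, -1/(-13))) = 1/(-4) = -1/4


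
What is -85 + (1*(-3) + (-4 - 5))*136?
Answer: -1717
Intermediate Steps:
-85 + (1*(-3) + (-4 - 5))*136 = -85 + (-3 - 9)*136 = -85 - 12*136 = -85 - 1632 = -1717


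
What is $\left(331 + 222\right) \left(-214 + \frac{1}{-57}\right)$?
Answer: $- \frac{6746047}{57} \approx -1.1835 \cdot 10^{5}$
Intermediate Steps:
$\left(331 + 222\right) \left(-214 + \frac{1}{-57}\right) = 553 \left(-214 - \frac{1}{57}\right) = 553 \left(- \frac{12199}{57}\right) = - \frac{6746047}{57}$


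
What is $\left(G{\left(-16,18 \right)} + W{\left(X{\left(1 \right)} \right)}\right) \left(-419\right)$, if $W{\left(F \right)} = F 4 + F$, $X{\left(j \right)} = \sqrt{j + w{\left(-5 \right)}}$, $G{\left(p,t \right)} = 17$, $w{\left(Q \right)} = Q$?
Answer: $-7123 - 4190 i \approx -7123.0 - 4190.0 i$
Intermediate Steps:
$X{\left(j \right)} = \sqrt{-5 + j}$ ($X{\left(j \right)} = \sqrt{j - 5} = \sqrt{-5 + j}$)
$W{\left(F \right)} = 5 F$ ($W{\left(F \right)} = 4 F + F = 5 F$)
$\left(G{\left(-16,18 \right)} + W{\left(X{\left(1 \right)} \right)}\right) \left(-419\right) = \left(17 + 5 \sqrt{-5 + 1}\right) \left(-419\right) = \left(17 + 5 \sqrt{-4}\right) \left(-419\right) = \left(17 + 5 \cdot 2 i\right) \left(-419\right) = \left(17 + 10 i\right) \left(-419\right) = -7123 - 4190 i$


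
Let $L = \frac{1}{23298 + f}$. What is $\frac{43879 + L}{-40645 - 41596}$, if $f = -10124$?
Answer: $- \frac{578061947}{1083442934} \approx -0.53354$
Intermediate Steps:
$L = \frac{1}{13174}$ ($L = \frac{1}{23298 - 10124} = \frac{1}{13174} \approx 7.5907 \cdot 10^{-5}$)
$\frac{43879 + L}{-40645 - 41596} = \frac{43879 + \frac{1}{13174}}{-40645 - 41596} = \frac{578061947}{13174 \left(-82241\right)} = \frac{578061947}{13174} \left(- \frac{1}{82241}\right) = - \frac{578061947}{1083442934}$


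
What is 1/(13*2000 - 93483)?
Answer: -1/67483 ≈ -1.4819e-5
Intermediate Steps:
1/(13*2000 - 93483) = 1/(26000 - 93483) = 1/(-67483) = -1/67483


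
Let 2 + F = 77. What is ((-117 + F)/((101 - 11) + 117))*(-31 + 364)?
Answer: -1554/23 ≈ -67.565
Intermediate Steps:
F = 75 (F = -2 + 77 = 75)
((-117 + F)/((101 - 11) + 117))*(-31 + 364) = ((-117 + 75)/((101 - 11) + 117))*(-31 + 364) = -42/(90 + 117)*333 = -42/207*333 = -42*1/207*333 = -14/69*333 = -1554/23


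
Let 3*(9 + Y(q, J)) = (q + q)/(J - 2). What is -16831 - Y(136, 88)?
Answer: -2170174/129 ≈ -16823.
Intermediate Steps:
Y(q, J) = -9 + 2*q/(3*(-2 + J)) (Y(q, J) = -9 + ((q + q)/(J - 2))/3 = -9 + ((2*q)/(-2 + J))/3 = -9 + (2*q/(-2 + J))/3 = -9 + 2*q/(3*(-2 + J)))
-16831 - Y(136, 88) = -16831 - (54 - 27*88 + 2*136)/(3*(-2 + 88)) = -16831 - (54 - 2376 + 272)/(3*86) = -16831 - (-2050)/(3*86) = -16831 - 1*(-1025/129) = -16831 + 1025/129 = -2170174/129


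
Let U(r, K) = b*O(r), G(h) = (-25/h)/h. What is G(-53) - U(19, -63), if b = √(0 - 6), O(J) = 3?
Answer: -25/2809 - 3*I*√6 ≈ -0.0089 - 7.3485*I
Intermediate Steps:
b = I*√6 (b = √(-6) = I*√6 ≈ 2.4495*I)
G(h) = -25/h²
U(r, K) = 3*I*√6 (U(r, K) = (I*√6)*3 = 3*I*√6)
G(-53) - U(19, -63) = -25/(-53)² - 3*I*√6 = -25*1/2809 - 3*I*√6 = -25/2809 - 3*I*√6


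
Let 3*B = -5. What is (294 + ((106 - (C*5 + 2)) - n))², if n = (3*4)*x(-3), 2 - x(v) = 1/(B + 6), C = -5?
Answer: 27279729/169 ≈ 1.6142e+5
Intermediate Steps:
B = -5/3 (B = (⅓)*(-5) = -5/3 ≈ -1.6667)
x(v) = 23/13 (x(v) = 2 - 1/(-5/3 + 6) = 2 - 1/13/3 = 2 - 1*3/13 = 2 - 3/13 = 23/13)
n = 276/13 (n = (3*4)*(23/13) = 12*(23/13) = 276/13 ≈ 21.231)
(294 + ((106 - (C*5 + 2)) - n))² = (294 + ((106 - (-5*5 + 2)) - 1*276/13))² = (294 + ((106 - (-25 + 2)) - 276/13))² = (294 + ((106 - 1*(-23)) - 276/13))² = (294 + ((106 + 23) - 276/13))² = (294 + (129 - 276/13))² = (294 + 1401/13)² = (5223/13)² = 27279729/169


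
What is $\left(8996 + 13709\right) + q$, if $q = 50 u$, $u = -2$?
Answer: $22605$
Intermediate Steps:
$q = -100$ ($q = 50 \left(-2\right) = -100$)
$\left(8996 + 13709\right) + q = \left(8996 + 13709\right) - 100 = 22705 - 100 = 22605$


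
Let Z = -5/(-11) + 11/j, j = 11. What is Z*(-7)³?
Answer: -5488/11 ≈ -498.91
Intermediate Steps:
Z = 16/11 (Z = -5/(-11) + 11/11 = -5*(-1/11) + 11*(1/11) = 5/11 + 1 = 16/11 ≈ 1.4545)
Z*(-7)³ = (16/11)*(-7)³ = (16/11)*(-343) = -5488/11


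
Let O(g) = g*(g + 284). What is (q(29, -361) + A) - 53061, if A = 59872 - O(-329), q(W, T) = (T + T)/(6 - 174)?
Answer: -671135/84 ≈ -7989.7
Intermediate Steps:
O(g) = g*(284 + g)
q(W, T) = -T/84 (q(W, T) = (2*T)/(-168) = (2*T)*(-1/168) = -T/84)
A = 45067 (A = 59872 - (-329)*(284 - 329) = 59872 - (-329)*(-45) = 59872 - 1*14805 = 59872 - 14805 = 45067)
(q(29, -361) + A) - 53061 = (-1/84*(-361) + 45067) - 53061 = (361/84 + 45067) - 53061 = 3785989/84 - 53061 = -671135/84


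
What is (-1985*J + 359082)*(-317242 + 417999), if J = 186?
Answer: -1020466896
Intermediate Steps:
(-1985*J + 359082)*(-317242 + 417999) = (-1985*186 + 359082)*(-317242 + 417999) = (-369210 + 359082)*100757 = -10128*100757 = -1020466896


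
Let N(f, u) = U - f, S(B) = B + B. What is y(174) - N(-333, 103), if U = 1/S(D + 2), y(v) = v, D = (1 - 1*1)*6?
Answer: -637/4 ≈ -159.25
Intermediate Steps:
D = 0 (D = (1 - 1)*6 = 0*6 = 0)
S(B) = 2*B
U = ¼ (U = 1/(2*(0 + 2)) = 1/(2*2) = 1/4 = ¼ ≈ 0.25000)
N(f, u) = ¼ - f
y(174) - N(-333, 103) = 174 - (¼ - 1*(-333)) = 174 - (¼ + 333) = 174 - 1*1333/4 = 174 - 1333/4 = -637/4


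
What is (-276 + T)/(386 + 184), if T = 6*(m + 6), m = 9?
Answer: -31/95 ≈ -0.32632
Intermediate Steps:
T = 90 (T = 6*(9 + 6) = 6*15 = 90)
(-276 + T)/(386 + 184) = (-276 + 90)/(386 + 184) = -186/570 = -186*1/570 = -31/95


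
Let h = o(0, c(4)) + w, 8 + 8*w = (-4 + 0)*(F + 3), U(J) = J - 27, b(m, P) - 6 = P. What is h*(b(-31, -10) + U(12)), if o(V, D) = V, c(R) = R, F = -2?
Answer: 57/2 ≈ 28.500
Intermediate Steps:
b(m, P) = 6 + P
U(J) = -27 + J
w = -3/2 (w = -1 + ((-4 + 0)*(-2 + 3))/8 = -1 + (-4*1)/8 = -1 + (⅛)*(-4) = -1 - ½ = -3/2 ≈ -1.5000)
h = -3/2 (h = 0 - 3/2 = -3/2 ≈ -1.5000)
h*(b(-31, -10) + U(12)) = -3*((6 - 10) + (-27 + 12))/2 = -3*(-4 - 15)/2 = -3/2*(-19) = 57/2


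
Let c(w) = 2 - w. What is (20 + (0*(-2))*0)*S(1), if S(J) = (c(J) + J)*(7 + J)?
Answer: 320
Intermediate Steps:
S(J) = 14 + 2*J (S(J) = ((2 - J) + J)*(7 + J) = 2*(7 + J) = 14 + 2*J)
(20 + (0*(-2))*0)*S(1) = (20 + (0*(-2))*0)*(14 + 2*1) = (20 + 0*0)*(14 + 2) = (20 + 0)*16 = 20*16 = 320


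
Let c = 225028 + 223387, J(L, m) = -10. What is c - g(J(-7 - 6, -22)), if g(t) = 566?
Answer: 447849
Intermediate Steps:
c = 448415
c - g(J(-7 - 6, -22)) = 448415 - 1*566 = 448415 - 566 = 447849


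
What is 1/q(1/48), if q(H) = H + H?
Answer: 24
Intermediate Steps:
q(H) = 2*H
1/q(1/48) = 1/(2/48) = 1/(2*(1/48)) = 1/(1/24) = 24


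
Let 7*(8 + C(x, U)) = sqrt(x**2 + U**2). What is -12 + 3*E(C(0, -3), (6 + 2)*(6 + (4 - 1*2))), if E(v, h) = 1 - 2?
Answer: -15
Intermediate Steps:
C(x, U) = -8 + sqrt(U**2 + x**2)/7 (C(x, U) = -8 + sqrt(x**2 + U**2)/7 = -8 + sqrt(U**2 + x**2)/7)
E(v, h) = -1
-12 + 3*E(C(0, -3), (6 + 2)*(6 + (4 - 1*2))) = -12 + 3*(-1) = -12 - 3 = -15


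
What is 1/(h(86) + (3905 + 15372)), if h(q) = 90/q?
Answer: 43/828956 ≈ 5.1872e-5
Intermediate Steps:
1/(h(86) + (3905 + 15372)) = 1/(90/86 + (3905 + 15372)) = 1/(90*(1/86) + 19277) = 1/(45/43 + 19277) = 1/(828956/43) = 43/828956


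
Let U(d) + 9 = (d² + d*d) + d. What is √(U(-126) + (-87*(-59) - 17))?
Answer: √36733 ≈ 191.66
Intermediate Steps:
U(d) = -9 + d + 2*d² (U(d) = -9 + ((d² + d*d) + d) = -9 + ((d² + d²) + d) = -9 + (2*d² + d) = -9 + (d + 2*d²) = -9 + d + 2*d²)
√(U(-126) + (-87*(-59) - 17)) = √((-9 - 126 + 2*(-126)²) + (-87*(-59) - 17)) = √((-9 - 126 + 2*15876) + (5133 - 17)) = √((-9 - 126 + 31752) + 5116) = √(31617 + 5116) = √36733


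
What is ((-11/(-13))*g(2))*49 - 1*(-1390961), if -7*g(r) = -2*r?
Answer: 18082801/13 ≈ 1.3910e+6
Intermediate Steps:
g(r) = 2*r/7 (g(r) = -(-2)*r/7 = 2*r/7)
((-11/(-13))*g(2))*49 - 1*(-1390961) = ((-11/(-13))*((2/7)*2))*49 - 1*(-1390961) = (-11*(-1/13)*(4/7))*49 + 1390961 = ((11/13)*(4/7))*49 + 1390961 = (44/91)*49 + 1390961 = 308/13 + 1390961 = 18082801/13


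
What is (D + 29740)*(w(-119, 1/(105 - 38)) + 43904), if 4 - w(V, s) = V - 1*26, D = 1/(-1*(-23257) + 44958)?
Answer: 89370942291353/68215 ≈ 1.3101e+9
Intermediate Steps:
D = 1/68215 (D = 1/(23257 + 44958) = 1/68215 ≈ 1.4660e-5)
w(V, s) = 30 - V (w(V, s) = 4 - (V - 1*26) = 4 - (V - 26) = 4 - (-26 + V) = 4 + (26 - V) = 30 - V)
(D + 29740)*(w(-119, 1/(105 - 38)) + 43904) = (1/68215 + 29740)*((30 - 1*(-119)) + 43904) = 2028714101*((30 + 119) + 43904)/68215 = 2028714101*(149 + 43904)/68215 = (2028714101/68215)*44053 = 89370942291353/68215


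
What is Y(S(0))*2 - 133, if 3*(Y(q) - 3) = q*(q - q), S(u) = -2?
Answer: -127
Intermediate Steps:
Y(q) = 3 (Y(q) = 3 + (q*(q - q))/3 = 3 + (q*0)/3 = 3 + (1/3)*0 = 3 + 0 = 3)
Y(S(0))*2 - 133 = 3*2 - 133 = 6 - 133 = -127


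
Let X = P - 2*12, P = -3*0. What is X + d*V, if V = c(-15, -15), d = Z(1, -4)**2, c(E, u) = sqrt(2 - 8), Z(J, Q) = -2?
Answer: -24 + 4*I*sqrt(6) ≈ -24.0 + 9.798*I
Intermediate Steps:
P = 0
c(E, u) = I*sqrt(6) (c(E, u) = sqrt(-6) = I*sqrt(6))
X = -24 (X = 0 - 2*12 = 0 - 24 = -24)
d = 4 (d = (-2)**2 = 4)
V = I*sqrt(6) ≈ 2.4495*I
X + d*V = -24 + 4*(I*sqrt(6)) = -24 + 4*I*sqrt(6)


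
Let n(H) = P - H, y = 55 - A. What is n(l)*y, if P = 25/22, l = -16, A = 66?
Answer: -377/2 ≈ -188.50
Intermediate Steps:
P = 25/22 (P = 25*(1/22) = 25/22 ≈ 1.1364)
y = -11 (y = 55 - 1*66 = 55 - 66 = -11)
n(H) = 25/22 - H
n(l)*y = (25/22 - 1*(-16))*(-11) = (25/22 + 16)*(-11) = (377/22)*(-11) = -377/2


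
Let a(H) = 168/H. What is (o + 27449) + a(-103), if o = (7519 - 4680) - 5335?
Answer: 2569991/103 ≈ 24951.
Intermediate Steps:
o = -2496 (o = 2839 - 5335 = -2496)
(o + 27449) + a(-103) = (-2496 + 27449) + 168/(-103) = 24953 + 168*(-1/103) = 24953 - 168/103 = 2569991/103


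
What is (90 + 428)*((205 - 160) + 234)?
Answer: 144522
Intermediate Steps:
(90 + 428)*((205 - 160) + 234) = 518*(45 + 234) = 518*279 = 144522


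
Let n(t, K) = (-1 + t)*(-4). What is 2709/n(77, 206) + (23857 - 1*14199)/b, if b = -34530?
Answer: -48238901/5248560 ≈ -9.1909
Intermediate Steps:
n(t, K) = 4 - 4*t
2709/n(77, 206) + (23857 - 1*14199)/b = 2709/(4 - 4*77) + (23857 - 1*14199)/(-34530) = 2709/(4 - 308) + (23857 - 14199)*(-1/34530) = 2709/(-304) + 9658*(-1/34530) = 2709*(-1/304) - 4829/17265 = -2709/304 - 4829/17265 = -48238901/5248560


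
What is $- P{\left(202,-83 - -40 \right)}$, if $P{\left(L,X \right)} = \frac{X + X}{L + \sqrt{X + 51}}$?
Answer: $\frac{4343}{10199} - \frac{43 \sqrt{2}}{10199} \approx 0.41986$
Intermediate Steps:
$P{\left(L,X \right)} = \frac{2 X}{L + \sqrt{51 + X}}$
$- P{\left(202,-83 - -40 \right)} = - \frac{2 \left(-83 - -40\right)}{202 + \sqrt{51 - 43}} = - \frac{2 \left(-83 + 40\right)}{202 + \sqrt{51 + \left(-83 + 40\right)}} = - \frac{2 \left(-43\right)}{202 + \sqrt{51 - 43}} = - \frac{2 \left(-43\right)}{202 + \sqrt{8}} = - \frac{2 \left(-43\right)}{202 + 2 \sqrt{2}} = - \frac{-86}{202 + 2 \sqrt{2}} = \frac{86}{202 + 2 \sqrt{2}}$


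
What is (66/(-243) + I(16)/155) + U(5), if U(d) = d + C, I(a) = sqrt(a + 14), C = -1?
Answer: 302/81 + sqrt(30)/155 ≈ 3.7637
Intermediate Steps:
I(a) = sqrt(14 + a)
U(d) = -1 + d (U(d) = d - 1 = -1 + d)
(66/(-243) + I(16)/155) + U(5) = (66/(-243) + sqrt(14 + 16)/155) + (-1 + 5) = (66*(-1/243) + sqrt(30)*(1/155)) + 4 = (-22/81 + sqrt(30)/155) + 4 = 302/81 + sqrt(30)/155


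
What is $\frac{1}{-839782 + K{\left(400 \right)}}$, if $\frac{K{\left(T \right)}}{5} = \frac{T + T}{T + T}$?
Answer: $- \frac{1}{839777} \approx -1.1908 \cdot 10^{-6}$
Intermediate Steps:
$K{\left(T \right)} = 5$ ($K{\left(T \right)} = 5 \frac{T + T}{T + T} = 5 \frac{2 T}{2 T} = 5 \cdot 2 T \frac{1}{2 T} = 5 \cdot 1 = 5$)
$\frac{1}{-839782 + K{\left(400 \right)}} = \frac{1}{-839782 + 5} = \frac{1}{-839777} = - \frac{1}{839777}$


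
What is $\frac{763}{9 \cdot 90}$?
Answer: $\frac{763}{810} \approx 0.94198$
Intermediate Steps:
$\frac{763}{9 \cdot 90} = \frac{763}{810}$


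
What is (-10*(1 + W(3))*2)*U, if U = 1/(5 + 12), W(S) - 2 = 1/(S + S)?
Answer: -190/51 ≈ -3.7255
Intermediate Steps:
W(S) = 2 + 1/(2*S) (W(S) = 2 + 1/(S + S) = 2 + 1/(2*S))
U = 1/17 ≈ 0.058824
(-10*(1 + W(3))*2)*U = -10*(1 + (2 + (½)/3))*2*(1/17) = -10*(1 + (2 + (½)*(⅓)))*2*(1/17) = -10*(1 + (2 + ⅙))*2*(1/17) = -10*(1 + 13/6)*2*(1/17) = -95*2/3*(1/17) = -10*19/3*(1/17) = -190/3*1/17 = -190/51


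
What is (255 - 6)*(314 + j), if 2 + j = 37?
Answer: 86901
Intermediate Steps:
j = 35 (j = -2 + 37 = 35)
(255 - 6)*(314 + j) = (255 - 6)*(314 + 35) = 249*349 = 86901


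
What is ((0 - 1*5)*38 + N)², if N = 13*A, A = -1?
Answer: 41209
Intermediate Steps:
N = -13 (N = 13*(-1) = -13)
((0 - 1*5)*38 + N)² = ((0 - 1*5)*38 - 13)² = ((0 - 5)*38 - 13)² = (-5*38 - 13)² = (-190 - 13)² = (-203)² = 41209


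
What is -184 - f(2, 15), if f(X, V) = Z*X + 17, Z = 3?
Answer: -207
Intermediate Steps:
f(X, V) = 17 + 3*X (f(X, V) = 3*X + 17 = 17 + 3*X)
-184 - f(2, 15) = -184 - (17 + 3*2) = -184 - (17 + 6) = -184 - 1*23 = -184 - 23 = -207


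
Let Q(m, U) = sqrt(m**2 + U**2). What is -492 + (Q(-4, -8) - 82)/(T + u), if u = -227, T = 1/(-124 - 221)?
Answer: -19251591/39158 - 345*sqrt(5)/19579 ≈ -491.68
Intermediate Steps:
T = -1/345 (T = 1/(-345) = -1/345 ≈ -0.0028986)
Q(m, U) = sqrt(U**2 + m**2)
-492 + (Q(-4, -8) - 82)/(T + u) = -492 + (sqrt((-8)**2 + (-4)**2) - 82)/(-1/345 - 227) = -492 + (sqrt(64 + 16) - 82)/(-78316/345) = -492 + (sqrt(80) - 82)*(-345/78316) = -492 + (4*sqrt(5) - 82)*(-345/78316) = -492 + (-82 + 4*sqrt(5))*(-345/78316) = -492 + (14145/39158 - 345*sqrt(5)/19579) = -19251591/39158 - 345*sqrt(5)/19579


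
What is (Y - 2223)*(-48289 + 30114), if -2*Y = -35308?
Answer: -280458425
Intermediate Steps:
Y = 17654 (Y = -½*(-35308) = 17654)
(Y - 2223)*(-48289 + 30114) = (17654 - 2223)*(-48289 + 30114) = 15431*(-18175) = -280458425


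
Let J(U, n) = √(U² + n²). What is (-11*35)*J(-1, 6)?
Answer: -385*√37 ≈ -2341.9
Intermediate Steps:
(-11*35)*J(-1, 6) = (-11*35)*√((-1)² + 6²) = -385*√(1 + 36) = -385*√37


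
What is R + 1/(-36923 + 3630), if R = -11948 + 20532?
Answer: 285787111/33293 ≈ 8584.0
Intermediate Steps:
R = 8584
R + 1/(-36923 + 3630) = 8584 + 1/(-36923 + 3630) = 8584 + 1/(-33293) = 8584 - 1/33293 = 285787111/33293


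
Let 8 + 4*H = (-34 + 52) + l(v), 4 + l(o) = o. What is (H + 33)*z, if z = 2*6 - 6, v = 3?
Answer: 423/2 ≈ 211.50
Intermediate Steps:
l(o) = -4 + o
H = 9/4 (H = -2 + ((-34 + 52) + (-4 + 3))/4 = -2 + (18 - 1)/4 = -2 + (¼)*17 = -2 + 17/4 = 9/4 ≈ 2.2500)
z = 6 (z = 12 - 6 = 6)
(H + 33)*z = (9/4 + 33)*6 = (141/4)*6 = 423/2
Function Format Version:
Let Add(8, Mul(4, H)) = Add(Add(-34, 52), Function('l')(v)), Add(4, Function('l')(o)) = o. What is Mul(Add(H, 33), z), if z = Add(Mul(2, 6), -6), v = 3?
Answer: Rational(423, 2) ≈ 211.50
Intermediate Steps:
Function('l')(o) = Add(-4, o)
H = Rational(9, 4) (H = Add(-2, Mul(Rational(1, 4), Add(Add(-34, 52), Add(-4, 3)))) = Add(-2, Mul(Rational(1, 4), Add(18, -1))) = Add(-2, Mul(Rational(1, 4), 17)) = Add(-2, Rational(17, 4)) = Rational(9, 4) ≈ 2.2500)
z = 6 (z = Add(12, -6) = 6)
Mul(Add(H, 33), z) = Mul(Add(Rational(9, 4), 33), 6) = Mul(Rational(141, 4), 6) = Rational(423, 2)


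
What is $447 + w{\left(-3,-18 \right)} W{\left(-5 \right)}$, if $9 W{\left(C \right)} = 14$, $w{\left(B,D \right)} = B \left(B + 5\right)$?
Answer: $\frac{1313}{3} \approx 437.67$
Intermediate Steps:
$w{\left(B,D \right)} = B \left(5 + B\right)$
$W{\left(C \right)} = \frac{14}{9}$ ($W{\left(C \right)} = \frac{1}{9} \cdot 14 = \frac{14}{9}$)
$447 + w{\left(-3,-18 \right)} W{\left(-5 \right)} = 447 + - 3 \left(5 - 3\right) \frac{14}{9} = 447 + \left(-3\right) 2 \cdot \frac{14}{9} = 447 - \frac{28}{3} = \frac{1313}{3}$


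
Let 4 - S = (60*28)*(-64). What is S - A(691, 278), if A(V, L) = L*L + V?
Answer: 29549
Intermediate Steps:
S = 107524 (S = 4 - 60*28*(-64) = 4 - 1680*(-64) = 4 - 1*(-107520) = 4 + 107520 = 107524)
A(V, L) = V + L² (A(V, L) = L² + V = V + L²)
S - A(691, 278) = 107524 - (691 + 278²) = 107524 - (691 + 77284) = 107524 - 1*77975 = 107524 - 77975 = 29549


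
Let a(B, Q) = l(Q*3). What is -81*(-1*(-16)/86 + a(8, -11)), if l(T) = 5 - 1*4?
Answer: -4131/43 ≈ -96.070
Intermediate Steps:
l(T) = 1 (l(T) = 5 - 4 = 1)
a(B, Q) = 1
-81*(-1*(-16)/86 + a(8, -11)) = -81*(-1*(-16)/86 + 1) = -81*(16*(1/86) + 1) = -81*(8/43 + 1) = -81*51/43 = -4131/43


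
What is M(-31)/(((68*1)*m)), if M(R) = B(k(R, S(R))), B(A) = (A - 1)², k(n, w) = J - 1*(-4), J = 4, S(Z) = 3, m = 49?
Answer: 1/68 ≈ 0.014706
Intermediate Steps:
k(n, w) = 8 (k(n, w) = 4 - 1*(-4) = 4 + 4 = 8)
B(A) = (-1 + A)²
M(R) = 49 (M(R) = (-1 + 8)² = 7² = 49)
M(-31)/(((68*1)*m)) = 49/(((68*1)*49)) = 49/((68*49)) = 49/3332 = 49*(1/3332) = 1/68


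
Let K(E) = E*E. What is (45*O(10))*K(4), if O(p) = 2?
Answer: 1440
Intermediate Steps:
K(E) = E**2
(45*O(10))*K(4) = (45*2)*4**2 = 90*16 = 1440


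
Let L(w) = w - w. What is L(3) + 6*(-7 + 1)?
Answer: -36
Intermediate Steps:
L(w) = 0
L(3) + 6*(-7 + 1) = 0 + 6*(-7 + 1) = 0 + 6*(-6) = 0 - 36 = -36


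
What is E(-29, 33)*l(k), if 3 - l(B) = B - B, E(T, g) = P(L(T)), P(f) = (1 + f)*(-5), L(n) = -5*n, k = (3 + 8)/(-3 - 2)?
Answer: -2190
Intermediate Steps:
k = -11/5 (k = 11/(-5) = 11*(-⅕) = -11/5 ≈ -2.2000)
P(f) = -5 - 5*f
E(T, g) = -5 + 25*T (E(T, g) = -5 - (-25)*T = -5 + 25*T)
l(B) = 3 (l(B) = 3 - (B - B) = 3 - 1*0 = 3 + 0 = 3)
E(-29, 33)*l(k) = (-5 + 25*(-29))*3 = (-5 - 725)*3 = -730*3 = -2190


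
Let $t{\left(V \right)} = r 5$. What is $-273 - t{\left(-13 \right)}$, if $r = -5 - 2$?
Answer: $-238$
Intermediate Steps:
$r = -7$ ($r = -5 - 2 = -7$)
$t{\left(V \right)} = -35$ ($t{\left(V \right)} = \left(-7\right) 5 = -35$)
$-273 - t{\left(-13 \right)} = -273 - -35 = -273 + 35 = -238$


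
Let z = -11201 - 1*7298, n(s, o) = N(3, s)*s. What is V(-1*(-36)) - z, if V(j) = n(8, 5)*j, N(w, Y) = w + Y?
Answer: 21667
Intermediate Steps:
N(w, Y) = Y + w
n(s, o) = s*(3 + s) (n(s, o) = (s + 3)*s = (3 + s)*s = s*(3 + s))
V(j) = 88*j (V(j) = (8*(3 + 8))*j = (8*11)*j = 88*j)
z = -18499 (z = -11201 - 7298 = -18499)
V(-1*(-36)) - z = 88*(-1*(-36)) - 1*(-18499) = 88*36 + 18499 = 3168 + 18499 = 21667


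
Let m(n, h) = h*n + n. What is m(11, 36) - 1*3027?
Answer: -2620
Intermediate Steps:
m(n, h) = n + h*n
m(11, 36) - 1*3027 = 11*(1 + 36) - 1*3027 = 11*37 - 3027 = 407 - 3027 = -2620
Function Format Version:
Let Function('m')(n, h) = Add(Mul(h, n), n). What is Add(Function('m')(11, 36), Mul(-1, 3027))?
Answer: -2620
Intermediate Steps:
Function('m')(n, h) = Add(n, Mul(h, n))
Add(Function('m')(11, 36), Mul(-1, 3027)) = Add(Mul(11, Add(1, 36)), Mul(-1, 3027)) = Add(Mul(11, 37), -3027) = Add(407, -3027) = -2620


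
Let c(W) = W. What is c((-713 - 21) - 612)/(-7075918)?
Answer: 673/3537959 ≈ 0.00019022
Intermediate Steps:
c((-713 - 21) - 612)/(-7075918) = ((-713 - 21) - 612)/(-7075918) = (-734 - 612)*(-1/7075918) = -1346*(-1/7075918) = 673/3537959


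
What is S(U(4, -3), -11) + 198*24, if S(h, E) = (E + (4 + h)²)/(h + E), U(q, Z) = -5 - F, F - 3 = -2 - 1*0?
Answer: 80791/17 ≈ 4752.4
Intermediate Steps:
F = 1 (F = 3 + (-2 - 1*0) = 3 + (-2 + 0) = 3 - 2 = 1)
U(q, Z) = -6 (U(q, Z) = -5 - 1*1 = -5 - 1 = -6)
S(h, E) = (E + (4 + h)²)/(E + h)
S(U(4, -3), -11) + 198*24 = (-11 + (4 - 6)²)/(-11 - 6) + 198*24 = (-11 + (-2)²)/(-17) + 4752 = -(-11 + 4)/17 + 4752 = -1/17*(-7) + 4752 = 7/17 + 4752 = 80791/17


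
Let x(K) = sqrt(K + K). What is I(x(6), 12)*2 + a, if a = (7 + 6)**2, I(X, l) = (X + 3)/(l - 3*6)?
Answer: 168 - 2*sqrt(3)/3 ≈ 166.85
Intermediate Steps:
x(K) = sqrt(2)*sqrt(K) (x(K) = sqrt(2*K) = sqrt(2)*sqrt(K))
I(X, l) = (3 + X)/(-18 + l) (I(X, l) = (3 + X)/(l - 18) = (3 + X)/(-18 + l))
a = 169 (a = 13**2 = 169)
I(x(6), 12)*2 + a = ((3 + sqrt(2)*sqrt(6))/(-18 + 12))*2 + 169 = ((3 + 2*sqrt(3))/(-6))*2 + 169 = -(3 + 2*sqrt(3))/6*2 + 169 = (-1/2 - sqrt(3)/3)*2 + 169 = (-1 - 2*sqrt(3)/3) + 169 = 168 - 2*sqrt(3)/3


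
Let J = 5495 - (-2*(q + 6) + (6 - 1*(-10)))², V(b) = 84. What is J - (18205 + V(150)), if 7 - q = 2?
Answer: -12830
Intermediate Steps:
q = 5 (q = 7 - 1*2 = 7 - 2 = 5)
J = 5459 (J = 5495 - (-2*(5 + 6) + (6 - 1*(-10)))² = 5495 - (-2*11 + (6 + 10))² = 5495 - (-22 + 16)² = 5495 - 1*(-6)² = 5495 - 1*36 = 5495 - 36 = 5459)
J - (18205 + V(150)) = 5459 - (18205 + 84) = 5459 - 1*18289 = 5459 - 18289 = -12830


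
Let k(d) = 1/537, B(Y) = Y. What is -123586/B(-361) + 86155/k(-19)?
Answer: 16701873421/361 ≈ 4.6266e+7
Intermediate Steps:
k(d) = 1/537
-123586/B(-361) + 86155/k(-19) = -123586/(-361) + 86155/(1/537) = -123586*(-1/361) + 86155*537 = 123586/361 + 46265235 = 16701873421/361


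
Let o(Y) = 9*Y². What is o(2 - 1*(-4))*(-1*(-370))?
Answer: 119880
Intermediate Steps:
o(2 - 1*(-4))*(-1*(-370)) = (9*(2 - 1*(-4))²)*(-1*(-370)) = (9*(2 + 4)²)*370 = (9*6²)*370 = (9*36)*370 = 324*370 = 119880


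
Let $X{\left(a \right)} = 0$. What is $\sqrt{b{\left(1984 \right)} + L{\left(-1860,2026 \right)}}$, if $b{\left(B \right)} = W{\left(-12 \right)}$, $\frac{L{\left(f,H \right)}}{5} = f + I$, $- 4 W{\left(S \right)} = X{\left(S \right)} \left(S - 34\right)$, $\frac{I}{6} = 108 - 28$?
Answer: $10 i \sqrt{69} \approx 83.066 i$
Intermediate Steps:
$I = 480$ ($I = 6 \left(108 - 28\right) = 6 \cdot 80 = 480$)
$W{\left(S \right)} = 0$ ($W{\left(S \right)} = - \frac{0 \left(S - 34\right)}{4} = - \frac{0 \left(-34 + S\right)}{4} = \left(- \frac{1}{4}\right) 0 = 0$)
$L{\left(f,H \right)} = 2400 + 5 f$ ($L{\left(f,H \right)} = 5 \left(f + 480\right) = 5 \left(480 + f\right) = 2400 + 5 f$)
$b{\left(B \right)} = 0$
$\sqrt{b{\left(1984 \right)} + L{\left(-1860,2026 \right)}} = \sqrt{0 + \left(2400 + 5 \left(-1860\right)\right)} = \sqrt{0 + \left(2400 - 9300\right)} = \sqrt{0 - 6900} = \sqrt{-6900} = 10 i \sqrt{69}$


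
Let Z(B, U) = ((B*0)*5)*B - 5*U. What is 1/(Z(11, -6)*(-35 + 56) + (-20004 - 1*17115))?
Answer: -1/36489 ≈ -2.7406e-5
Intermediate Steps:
Z(B, U) = -5*U (Z(B, U) = (0*5)*B - 5*U = 0*B - 5*U = 0 - 5*U = -5*U)
1/(Z(11, -6)*(-35 + 56) + (-20004 - 1*17115)) = 1/((-5*(-6))*(-35 + 56) + (-20004 - 1*17115)) = 1/(30*21 + (-20004 - 17115)) = 1/(630 - 37119) = 1/(-36489) = -1/36489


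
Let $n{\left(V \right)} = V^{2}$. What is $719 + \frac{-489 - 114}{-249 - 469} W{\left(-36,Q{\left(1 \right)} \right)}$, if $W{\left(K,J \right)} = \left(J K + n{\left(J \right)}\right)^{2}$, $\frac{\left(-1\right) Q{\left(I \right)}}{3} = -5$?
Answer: $\frac{60348917}{718} \approx 84051.0$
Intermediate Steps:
$Q{\left(I \right)} = 15$ ($Q{\left(I \right)} = \left(-3\right) \left(-5\right) = 15$)
$W{\left(K,J \right)} = \left(J^{2} + J K\right)^{2}$ ($W{\left(K,J \right)} = \left(J K + J^{2}\right)^{2} = \left(J^{2} + J K\right)^{2}$)
$719 + \frac{-489 - 114}{-249 - 469} W{\left(-36,Q{\left(1 \right)} \right)} = 719 + \frac{-489 - 114}{-249 - 469} \cdot 15^{2} \left(15 - 36\right)^{2} = 719 + - \frac{603}{-718} \cdot 225 \left(-21\right)^{2} = 719 + \left(-603\right) \left(- \frac{1}{718}\right) 225 \cdot 441 = 719 + \frac{603}{718} \cdot 99225 = 719 + \frac{59832675}{718} = \frac{60348917}{718}$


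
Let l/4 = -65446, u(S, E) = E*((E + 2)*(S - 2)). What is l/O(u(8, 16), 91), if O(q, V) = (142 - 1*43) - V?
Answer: -32723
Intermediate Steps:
u(S, E) = E*(-2 + S)*(2 + E) (u(S, E) = E*((2 + E)*(-2 + S)) = E*((-2 + S)*(2 + E)) = E*(-2 + S)*(2 + E))
O(q, V) = 99 - V (O(q, V) = (142 - 43) - V = 99 - V)
l = -261784 (l = 4*(-65446) = -261784)
l/O(u(8, 16), 91) = -261784/(99 - 1*91) = -261784/(99 - 91) = -261784/8 = -261784*1/8 = -32723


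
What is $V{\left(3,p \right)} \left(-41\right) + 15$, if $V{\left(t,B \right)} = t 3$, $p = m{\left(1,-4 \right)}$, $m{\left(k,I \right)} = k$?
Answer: $-354$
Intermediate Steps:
$p = 1$
$V{\left(t,B \right)} = 3 t$
$V{\left(3,p \right)} \left(-41\right) + 15 = 3 \cdot 3 \left(-41\right) + 15 = 9 \left(-41\right) + 15 = -369 + 15 = -354$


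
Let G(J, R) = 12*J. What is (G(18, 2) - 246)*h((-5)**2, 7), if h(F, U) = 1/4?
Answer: -15/2 ≈ -7.5000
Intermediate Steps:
h(F, U) = 1/4
(G(18, 2) - 246)*h((-5)**2, 7) = (12*18 - 246)*(1/4) = (216 - 246)*(1/4) = -30*1/4 = -15/2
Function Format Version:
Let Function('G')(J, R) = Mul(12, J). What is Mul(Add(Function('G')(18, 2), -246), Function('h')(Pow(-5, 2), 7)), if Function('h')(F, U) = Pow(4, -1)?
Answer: Rational(-15, 2) ≈ -7.5000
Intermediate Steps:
Function('h')(F, U) = Rational(1, 4)
Mul(Add(Function('G')(18, 2), -246), Function('h')(Pow(-5, 2), 7)) = Mul(Add(Mul(12, 18), -246), Rational(1, 4)) = Mul(Add(216, -246), Rational(1, 4)) = Mul(-30, Rational(1, 4)) = Rational(-15, 2)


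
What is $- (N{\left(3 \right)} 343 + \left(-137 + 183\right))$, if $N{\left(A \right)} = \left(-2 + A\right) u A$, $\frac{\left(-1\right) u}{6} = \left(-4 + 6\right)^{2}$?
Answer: $24650$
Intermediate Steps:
$u = -24$ ($u = - 6 \left(-4 + 6\right)^{2} = - 6 \cdot 2^{2} = \left(-6\right) 4 = -24$)
$N{\left(A \right)} = A \left(48 - 24 A\right)$ ($N{\left(A \right)} = \left(-2 + A\right) \left(-24\right) A = \left(48 - 24 A\right) A = A \left(48 - 24 A\right)$)
$- (N{\left(3 \right)} 343 + \left(-137 + 183\right)) = - (24 \cdot 3 \left(2 - 3\right) 343 + \left(-137 + 183\right)) = - (24 \cdot 3 \left(2 - 3\right) 343 + 46) = - (24 \cdot 3 \left(-1\right) 343 + 46) = - (\left(-72\right) 343 + 46) = - (-24696 + 46) = \left(-1\right) \left(-24650\right) = 24650$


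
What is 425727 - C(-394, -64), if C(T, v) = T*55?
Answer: 447397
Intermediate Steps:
C(T, v) = 55*T
425727 - C(-394, -64) = 425727 - 55*(-394) = 425727 - 1*(-21670) = 425727 + 21670 = 447397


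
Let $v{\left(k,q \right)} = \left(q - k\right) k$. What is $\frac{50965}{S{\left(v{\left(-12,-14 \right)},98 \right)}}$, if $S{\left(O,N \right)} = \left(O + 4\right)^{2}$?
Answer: $\frac{50965}{784} \approx 65.006$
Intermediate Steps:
$v{\left(k,q \right)} = k \left(q - k\right)$
$S{\left(O,N \right)} = \left(4 + O\right)^{2}$
$\frac{50965}{S{\left(v{\left(-12,-14 \right)},98 \right)}} = \frac{50965}{\left(4 - 12 \left(-14 - -12\right)\right)^{2}} = \frac{50965}{\left(4 - 12 \left(-14 + 12\right)\right)^{2}} = \frac{50965}{\left(4 - -24\right)^{2}} = \frac{50965}{\left(4 + 24\right)^{2}} = \frac{50965}{28^{2}} = \frac{50965}{784}$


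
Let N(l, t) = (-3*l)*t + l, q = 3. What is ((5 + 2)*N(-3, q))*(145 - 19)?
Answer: 21168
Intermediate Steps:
N(l, t) = l - 3*l*t (N(l, t) = -3*l*t + l = l - 3*l*t)
((5 + 2)*N(-3, q))*(145 - 19) = ((5 + 2)*(-3*(1 - 3*3)))*(145 - 19) = (7*(-3*(1 - 9)))*126 = (7*(-3*(-8)))*126 = (7*24)*126 = 168*126 = 21168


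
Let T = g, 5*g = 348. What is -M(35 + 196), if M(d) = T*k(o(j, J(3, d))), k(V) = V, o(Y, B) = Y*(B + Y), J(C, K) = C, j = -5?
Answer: -696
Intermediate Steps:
g = 348/5 (g = (⅕)*348 = 348/5 ≈ 69.600)
T = 348/5 ≈ 69.600
M(d) = 696 (M(d) = 348*(-5*(3 - 5))/5 = 348*(-5*(-2))/5 = (348/5)*10 = 696)
-M(35 + 196) = -1*696 = -696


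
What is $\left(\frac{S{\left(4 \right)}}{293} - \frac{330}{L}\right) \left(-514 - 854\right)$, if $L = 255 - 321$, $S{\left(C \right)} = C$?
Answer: $- \frac{2009592}{293} \approx -6858.7$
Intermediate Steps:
$L = -66$
$\left(\frac{S{\left(4 \right)}}{293} - \frac{330}{L}\right) \left(-514 - 854\right) = \left(\frac{4}{293} - \frac{330}{-66}\right) \left(-514 - 854\right) = \left(4 \cdot \frac{1}{293} - -5\right) \left(-1368\right) = \left(\frac{4}{293} + 5\right) \left(-1368\right) = \frac{1469}{293} \left(-1368\right) = - \frac{2009592}{293}$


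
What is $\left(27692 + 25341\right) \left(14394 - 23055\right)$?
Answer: $-459318813$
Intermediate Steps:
$\left(27692 + 25341\right) \left(14394 - 23055\right) = 53033 \left(-8661\right) = -459318813$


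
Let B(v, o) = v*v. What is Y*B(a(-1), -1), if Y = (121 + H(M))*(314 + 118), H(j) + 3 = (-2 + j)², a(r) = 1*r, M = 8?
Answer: 66528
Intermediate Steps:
a(r) = r
H(j) = -3 + (-2 + j)²
B(v, o) = v²
Y = 66528 (Y = (121 + (-3 + (-2 + 8)²))*(314 + 118) = (121 + (-3 + 6²))*432 = (121 + (-3 + 36))*432 = (121 + 33)*432 = 154*432 = 66528)
Y*B(a(-1), -1) = 66528*(-1)² = 66528*1 = 66528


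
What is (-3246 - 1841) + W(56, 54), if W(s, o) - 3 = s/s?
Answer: -5083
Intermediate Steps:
W(s, o) = 4 (W(s, o) = 3 + s/s = 3 + 1 = 4)
(-3246 - 1841) + W(56, 54) = (-3246 - 1841) + 4 = -5087 + 4 = -5083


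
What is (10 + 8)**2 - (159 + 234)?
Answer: -69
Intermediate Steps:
(10 + 8)**2 - (159 + 234) = 18**2 - 1*393 = 324 - 393 = -69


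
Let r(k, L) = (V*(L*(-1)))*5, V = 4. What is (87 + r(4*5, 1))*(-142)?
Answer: -9514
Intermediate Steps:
r(k, L) = -20*L (r(k, L) = (4*(L*(-1)))*5 = (4*(-L))*5 = -4*L*5 = -20*L)
(87 + r(4*5, 1))*(-142) = (87 - 20*1)*(-142) = (87 - 20)*(-142) = 67*(-142) = -9514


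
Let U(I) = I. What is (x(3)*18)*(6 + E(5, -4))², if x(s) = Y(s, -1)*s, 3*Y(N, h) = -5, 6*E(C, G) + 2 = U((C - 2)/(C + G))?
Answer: -6845/2 ≈ -3422.5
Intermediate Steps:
E(C, G) = -⅓ + (-2 + C)/(6*(C + G)) (E(C, G) = -⅓ + ((C - 2)/(C + G))/6 = -⅓ + ((-2 + C)/(C + G))/6 = -⅓ + (-2 + C)/(6*(C + G)))
Y(N, h) = -5/3 (Y(N, h) = (⅓)*(-5) = -5/3)
x(s) = -5*s/3
(x(3)*18)*(6 + E(5, -4))² = (-5/3*3*18)*(6 + (-2 - 1*5 - 2*(-4))/(6*(5 - 4)))² = (-5*18)*(6 + (⅙)*(-2 - 5 + 8)/1)² = -90*(6 + (⅙)*1*1)² = -90*(6 + ⅙)² = -90*(37/6)² = -90*1369/36 = -6845/2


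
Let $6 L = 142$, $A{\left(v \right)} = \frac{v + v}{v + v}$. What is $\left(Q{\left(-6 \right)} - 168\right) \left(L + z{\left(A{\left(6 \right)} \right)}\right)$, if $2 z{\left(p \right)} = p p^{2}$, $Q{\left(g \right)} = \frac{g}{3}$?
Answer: $- \frac{12325}{3} \approx -4108.3$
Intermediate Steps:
$Q{\left(g \right)} = \frac{g}{3}$ ($Q{\left(g \right)} = g \frac{1}{3} = \frac{g}{3}$)
$A{\left(v \right)} = 1$ ($A{\left(v \right)} = \frac{2 v}{2 v} = 2 v \frac{1}{2 v} = 1$)
$L = \frac{71}{3}$ ($L = \frac{1}{6} \cdot 142 = \frac{71}{3} \approx 23.667$)
$z{\left(p \right)} = \frac{p^{3}}{2}$ ($z{\left(p \right)} = \frac{p p^{2}}{2} = \frac{p^{3}}{2}$)
$\left(Q{\left(-6 \right)} - 168\right) \left(L + z{\left(A{\left(6 \right)} \right)}\right) = \left(\frac{1}{3} \left(-6\right) - 168\right) \left(\frac{71}{3} + \frac{1^{3}}{2}\right) = \left(-2 - 168\right) \left(\frac{71}{3} + \frac{1}{2} \cdot 1\right) = - 170 \left(\frac{71}{3} + \frac{1}{2}\right) = \left(-170\right) \frac{145}{6} = - \frac{12325}{3}$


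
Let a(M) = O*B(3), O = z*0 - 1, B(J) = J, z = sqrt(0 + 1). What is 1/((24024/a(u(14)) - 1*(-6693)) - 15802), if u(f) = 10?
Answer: -1/17117 ≈ -5.8421e-5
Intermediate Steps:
z = 1 (z = sqrt(1) = 1)
O = -1 (O = 1*0 - 1 = 0 - 1 = -1)
a(M) = -3 (a(M) = -1*3 = -3)
1/((24024/a(u(14)) - 1*(-6693)) - 15802) = 1/((24024/(-3) - 1*(-6693)) - 15802) = 1/((24024*(-1/3) + 6693) - 15802) = 1/((-8008 + 6693) - 15802) = 1/(-1315 - 15802) = 1/(-17117) = -1/17117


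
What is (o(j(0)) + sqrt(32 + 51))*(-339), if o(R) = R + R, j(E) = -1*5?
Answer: 3390 - 339*sqrt(83) ≈ 301.56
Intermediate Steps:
j(E) = -5
o(R) = 2*R
(o(j(0)) + sqrt(32 + 51))*(-339) = (2*(-5) + sqrt(32 + 51))*(-339) = (-10 + sqrt(83))*(-339) = 3390 - 339*sqrt(83)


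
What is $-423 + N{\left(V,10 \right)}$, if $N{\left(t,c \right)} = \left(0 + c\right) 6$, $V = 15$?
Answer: $-363$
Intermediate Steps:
$N{\left(t,c \right)} = 6 c$ ($N{\left(t,c \right)} = c 6 = 6 c$)
$-423 + N{\left(V,10 \right)} = -423 + 6 \cdot 10 = -423 + 60 = -363$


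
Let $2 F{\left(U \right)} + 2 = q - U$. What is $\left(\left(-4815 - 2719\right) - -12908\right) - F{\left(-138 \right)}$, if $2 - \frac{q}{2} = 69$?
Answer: $5373$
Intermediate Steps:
$q = -134$ ($q = 4 - 138 = -134$)
$F{\left(U \right)} = -68 - \frac{U}{2}$ ($F{\left(U \right)} = -1 + \frac{-134 - U}{2} = -1 - \left(67 + \frac{U}{2}\right) = -68 - \frac{U}{2}$)
$\left(\left(-4815 - 2719\right) - -12908\right) - F{\left(-138 \right)} = \left(\left(-4815 - 2719\right) - -12908\right) - \left(-68 - -69\right) = \left(-7534 + 12908\right) - \left(-68 + 69\right) = 5374 - 1 = 5373$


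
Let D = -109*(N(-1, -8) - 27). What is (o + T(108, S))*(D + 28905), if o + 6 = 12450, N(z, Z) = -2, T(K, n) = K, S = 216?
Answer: 402492432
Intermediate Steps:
o = 12444 (o = -6 + 12450 = 12444)
D = 3161 (D = -109*(-2 - 27) = -109*(-29) = 3161)
(o + T(108, S))*(D + 28905) = (12444 + 108)*(3161 + 28905) = 12552*32066 = 402492432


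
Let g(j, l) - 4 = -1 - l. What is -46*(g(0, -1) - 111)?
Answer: 4922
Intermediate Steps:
g(j, l) = 3 - l (g(j, l) = 4 + (-1 - l) = 3 - l)
-46*(g(0, -1) - 111) = -46*((3 - 1*(-1)) - 111) = -46*((3 + 1) - 111) = -46*(4 - 111) = -46*(-107) = 4922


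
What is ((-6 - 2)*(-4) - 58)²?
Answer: 676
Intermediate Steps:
((-6 - 2)*(-4) - 58)² = (-8*(-4) - 58)² = (32 - 58)² = (-26)² = 676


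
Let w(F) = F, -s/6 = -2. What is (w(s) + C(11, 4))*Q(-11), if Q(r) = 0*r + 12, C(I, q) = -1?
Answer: 132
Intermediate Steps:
s = 12 (s = -6*(-2) = 12)
Q(r) = 12 (Q(r) = 0 + 12 = 12)
(w(s) + C(11, 4))*Q(-11) = (12 - 1)*12 = 11*12 = 132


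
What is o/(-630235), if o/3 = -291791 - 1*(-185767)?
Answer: 318072/630235 ≈ 0.50469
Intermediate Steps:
o = -318072 (o = 3*(-291791 - 1*(-185767)) = 3*(-291791 + 185767) = 3*(-106024) = -318072)
o/(-630235) = -318072/(-630235) = -318072*(-1/630235) = 318072/630235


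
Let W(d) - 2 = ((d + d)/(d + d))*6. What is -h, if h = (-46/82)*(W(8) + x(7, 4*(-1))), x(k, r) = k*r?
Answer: -460/41 ≈ -11.220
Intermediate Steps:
W(d) = 8 (W(d) = 2 + ((d + d)/(d + d))*6 = 2 + ((2*d)/((2*d)))*6 = 2 + ((2*d)*(1/(2*d)))*6 = 2 + 1*6 = 2 + 6 = 8)
h = 460/41 (h = (-46/82)*(8 + 7*(4*(-1))) = (-46*1/82)*(8 + 7*(-4)) = -23*(8 - 28)/41 = -23/41*(-20) = 460/41 ≈ 11.220)
-h = -1*460/41 = -460/41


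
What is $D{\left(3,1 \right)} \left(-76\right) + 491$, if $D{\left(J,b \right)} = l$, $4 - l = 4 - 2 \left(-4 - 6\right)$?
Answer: $2011$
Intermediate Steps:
$l = -20$ ($l = 4 - \left(4 - 2 \left(-4 - 6\right)\right) = 4 - \left(4 - -20\right) = 4 - \left(4 + 20\right) = 4 - 24 = -20$)
$D{\left(J,b \right)} = -20$
$D{\left(3,1 \right)} \left(-76\right) + 491 = \left(-20\right) \left(-76\right) + 491 = 1520 + 491 = 2011$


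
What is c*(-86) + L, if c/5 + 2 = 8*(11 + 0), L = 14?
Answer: -36966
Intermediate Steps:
c = 430 (c = -10 + 5*(8*(11 + 0)) = -10 + 5*(8*11) = -10 + 5*88 = -10 + 440 = 430)
c*(-86) + L = 430*(-86) + 14 = -36980 + 14 = -36966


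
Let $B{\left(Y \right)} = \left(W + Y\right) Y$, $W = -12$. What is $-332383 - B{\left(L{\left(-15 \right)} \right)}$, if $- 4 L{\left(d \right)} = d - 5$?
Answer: $-332348$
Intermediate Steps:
$L{\left(d \right)} = \frac{5}{4} - \frac{d}{4}$ ($L{\left(d \right)} = - \frac{d - 5}{4} = - \frac{-5 + d}{4} = \frac{5}{4} - \frac{d}{4}$)
$B{\left(Y \right)} = Y \left(-12 + Y\right)$ ($B{\left(Y \right)} = \left(-12 + Y\right) Y = Y \left(-12 + Y\right)$)
$-332383 - B{\left(L{\left(-15 \right)} \right)} = -332383 - \left(\frac{5}{4} - - \frac{15}{4}\right) \left(-12 + \left(\frac{5}{4} - - \frac{15}{4}\right)\right) = -332383 - \left(\frac{5}{4} + \frac{15}{4}\right) \left(-12 + \left(\frac{5}{4} + \frac{15}{4}\right)\right) = -332383 - 5 \left(-12 + 5\right) = -332383 - 5 \left(-7\right) = -332383 - -35 = -332383 + 35 = -332348$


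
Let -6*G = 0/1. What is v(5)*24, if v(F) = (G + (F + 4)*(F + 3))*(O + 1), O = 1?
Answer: 3456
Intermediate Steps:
G = 0 (G = -0/1 = -0 = -⅙*0 = 0)
v(F) = 2*(3 + F)*(4 + F) (v(F) = (0 + (F + 4)*(F + 3))*(1 + 1) = (0 + (4 + F)*(3 + F))*2 = (0 + (3 + F)*(4 + F))*2 = ((3 + F)*(4 + F))*2 = 2*(3 + F)*(4 + F))
v(5)*24 = (24 + 2*5² + 14*5)*24 = (24 + 2*25 + 70)*24 = (24 + 50 + 70)*24 = 144*24 = 3456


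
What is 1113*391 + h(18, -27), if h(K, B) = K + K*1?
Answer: 435219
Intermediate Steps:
h(K, B) = 2*K (h(K, B) = K + K = 2*K)
1113*391 + h(18, -27) = 1113*391 + 2*18 = 435183 + 36 = 435219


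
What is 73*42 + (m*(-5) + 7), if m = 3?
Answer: 3058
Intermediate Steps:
73*42 + (m*(-5) + 7) = 73*42 + (3*(-5) + 7) = 3066 + (-15 + 7) = 3066 - 8 = 3058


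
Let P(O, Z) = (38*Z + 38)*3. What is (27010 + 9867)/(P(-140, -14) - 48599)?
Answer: -36877/50081 ≈ -0.73635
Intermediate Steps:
P(O, Z) = 114 + 114*Z (P(O, Z) = (38 + 38*Z)*3 = 114 + 114*Z)
(27010 + 9867)/(P(-140, -14) - 48599) = (27010 + 9867)/((114 + 114*(-14)) - 48599) = 36877/((114 - 1596) - 48599) = 36877/(-1482 - 48599) = 36877/(-50081) = 36877*(-1/50081) = -36877/50081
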